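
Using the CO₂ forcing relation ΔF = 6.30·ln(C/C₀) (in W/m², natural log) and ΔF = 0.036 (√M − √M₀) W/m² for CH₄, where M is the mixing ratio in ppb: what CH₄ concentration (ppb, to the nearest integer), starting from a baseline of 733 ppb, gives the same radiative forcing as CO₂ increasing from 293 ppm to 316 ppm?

M ≈ 1624 ppb

CO₂ forcing: 6.30 × ln(316/293) = 6.30 × 0.075570 = 0.47609 W/m².
Set 0.036(√M − √733) = 0.47609: √M = 0.47609/0.036 + √733 = 13.2247 + 27.0740 = 40.2987.
M = (40.2987)² = 1623.99 ppb.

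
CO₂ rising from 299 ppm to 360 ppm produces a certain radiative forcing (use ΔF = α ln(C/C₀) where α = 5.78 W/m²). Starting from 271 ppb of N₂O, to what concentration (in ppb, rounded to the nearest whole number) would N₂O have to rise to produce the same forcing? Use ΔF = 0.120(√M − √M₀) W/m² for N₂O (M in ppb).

M ≈ 645 ppb

CO₂ forcing: 5.78 × ln(360/299) = 5.78 × 0.185660 = 1.07311 W/m².
Set 0.120(√M − √271) = 1.07311: √M = 1.07311/0.120 + √271 = 8.9426 + 16.4621 = 25.4047.
M = (25.4047)² = 645.40 ppb.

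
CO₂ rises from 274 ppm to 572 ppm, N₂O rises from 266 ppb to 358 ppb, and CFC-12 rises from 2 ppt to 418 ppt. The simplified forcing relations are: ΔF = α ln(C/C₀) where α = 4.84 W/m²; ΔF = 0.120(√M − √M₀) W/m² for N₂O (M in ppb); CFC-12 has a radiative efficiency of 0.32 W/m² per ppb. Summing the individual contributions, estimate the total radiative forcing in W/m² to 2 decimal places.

ΔF = 4.01 W/m²

CO₂: 4.84 × ln(572/274) = 4.84 × ln(2.08759) = 4.84 × 0.73601 = 3.5623 W/m².
N₂O: 0.120 × (√358 − √266) = 0.120 × (18.9209 − 16.3095) = 0.120 × 2.6114 = 0.3134 W/m².
CFC-12: Δ = 418 − 2 = 416 ppt = 0.416 ppb; ΔF = 0.32 × 0.416 = 0.1331 W/m².
Total ΔF = 3.5623 + 0.3134 + 0.1331 = 4.0088 W/m².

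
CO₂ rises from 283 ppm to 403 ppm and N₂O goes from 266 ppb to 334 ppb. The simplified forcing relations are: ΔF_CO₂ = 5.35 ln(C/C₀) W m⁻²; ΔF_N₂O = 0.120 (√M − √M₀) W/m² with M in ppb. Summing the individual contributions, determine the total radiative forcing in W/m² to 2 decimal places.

CO₂: 5.35 × ln(403/283) = 5.35 × ln(1.42403) = 5.35 × 0.35349 = 1.8912 W/m².
N₂O: 0.120 × (√334 − √266) = 0.120 × (18.2757 − 16.3095) = 0.120 × 1.9662 = 0.2359 W/m².
Total ΔF = 1.8912 + 0.2359 = 2.1271 W/m².

ΔF = 2.13 W/m²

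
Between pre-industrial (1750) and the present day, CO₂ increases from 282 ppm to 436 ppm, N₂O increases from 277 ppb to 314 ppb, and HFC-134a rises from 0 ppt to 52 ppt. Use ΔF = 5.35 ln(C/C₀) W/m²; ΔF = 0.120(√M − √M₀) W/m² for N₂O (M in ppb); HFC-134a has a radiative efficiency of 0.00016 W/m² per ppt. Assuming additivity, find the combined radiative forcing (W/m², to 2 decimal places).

CO₂: 5.35 × ln(436/282) = 5.35 × ln(1.54610) = 5.35 × 0.43574 = 2.3312 W/m².
N₂O: 0.120 × (√314 − √277) = 0.120 × (17.7200 − 16.6433) = 0.120 × 1.0767 = 0.1292 W/m².
HFC-134a: ΔF = 0.00016 × (52 − 0) = 0.00016 × 52 = 0.0083 W/m².
Total ΔF = 2.3312 + 0.1292 + 0.0083 = 2.4687 W/m².

ΔF = 2.47 W/m²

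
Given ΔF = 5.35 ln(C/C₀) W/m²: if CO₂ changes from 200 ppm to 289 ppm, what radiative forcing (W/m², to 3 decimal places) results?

ΔF = 1.969 W/m²

CO₂: 5.35 × ln(289/200) = 5.35 × ln(1.44500) = 5.35 × 0.36811 = 1.9694 W/m².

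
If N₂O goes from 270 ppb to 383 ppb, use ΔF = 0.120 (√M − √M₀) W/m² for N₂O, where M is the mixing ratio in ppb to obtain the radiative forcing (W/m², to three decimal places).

ΔF = 0.377 W/m²

N₂O: 0.120 × (√383 − √270) = 0.120 × (19.5704 − 16.4317) = 0.120 × 3.1387 = 0.3766 W/m².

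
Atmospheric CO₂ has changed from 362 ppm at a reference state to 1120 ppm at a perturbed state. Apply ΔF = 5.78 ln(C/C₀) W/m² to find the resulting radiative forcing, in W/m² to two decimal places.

CO₂: 5.78 × ln(1120/362) = 5.78 × ln(3.09392) = 5.78 × 1.12944 = 6.5282 W/m².

ΔF = 6.53 W/m²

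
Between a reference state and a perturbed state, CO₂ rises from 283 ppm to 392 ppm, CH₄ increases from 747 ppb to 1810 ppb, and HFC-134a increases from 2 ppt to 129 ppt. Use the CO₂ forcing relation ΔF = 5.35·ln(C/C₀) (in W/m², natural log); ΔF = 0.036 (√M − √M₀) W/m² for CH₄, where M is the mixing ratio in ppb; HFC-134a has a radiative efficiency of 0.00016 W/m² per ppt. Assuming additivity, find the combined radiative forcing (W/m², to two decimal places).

CO₂: 5.35 × ln(392/283) = 5.35 × ln(1.38516) = 5.35 × 0.32582 = 1.7431 W/m².
CH₄: 0.036 × (√1810 − √747) = 0.036 × (42.5441 − 27.3313) = 0.036 × 15.2128 = 0.5477 W/m².
HFC-134a: ΔF = 0.00016 × (129 − 2) = 0.00016 × 127 = 0.0203 W/m².
Total ΔF = 1.7431 + 0.5477 + 0.0203 = 2.3111 W/m².

ΔF = 2.31 W/m²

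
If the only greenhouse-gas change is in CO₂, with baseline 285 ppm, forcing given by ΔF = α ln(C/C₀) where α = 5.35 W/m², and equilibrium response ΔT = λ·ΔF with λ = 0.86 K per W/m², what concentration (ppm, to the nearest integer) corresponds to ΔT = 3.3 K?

Required forcing: ΔF = ΔT/λ = 3.3/0.86 = 3.8372 W/m².
Then ln(C/285) = ΔF/5.35 = 3.8372/5.35 = 0.71723.
So C = 285 × e^0.71723 = 285 × 2.04875 = 583.89 ppm.

C ≈ 584 ppm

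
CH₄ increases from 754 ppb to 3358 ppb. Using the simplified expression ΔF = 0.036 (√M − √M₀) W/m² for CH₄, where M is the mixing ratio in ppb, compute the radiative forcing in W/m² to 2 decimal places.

CH₄: 0.036 × (√3358 − √754) = 0.036 × (57.9483 − 27.4591) = 0.036 × 30.4892 = 1.0976 W/m².

ΔF = 1.10 W/m²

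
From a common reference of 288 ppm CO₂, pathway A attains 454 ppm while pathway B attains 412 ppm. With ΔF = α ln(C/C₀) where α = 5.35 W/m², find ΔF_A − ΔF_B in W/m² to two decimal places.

ΔF_A = 5.35 ln(454/288) = 5.35 × 0.45514 = 2.4350 W/m².
ΔF_B = 5.35 ln(412/288) = 5.35 × 0.35806 = 1.9156 W/m².
Difference: 2.4350 − 1.9156 = 0.5194 W/m².

ΔF_A − ΔF_B = 0.52 W/m²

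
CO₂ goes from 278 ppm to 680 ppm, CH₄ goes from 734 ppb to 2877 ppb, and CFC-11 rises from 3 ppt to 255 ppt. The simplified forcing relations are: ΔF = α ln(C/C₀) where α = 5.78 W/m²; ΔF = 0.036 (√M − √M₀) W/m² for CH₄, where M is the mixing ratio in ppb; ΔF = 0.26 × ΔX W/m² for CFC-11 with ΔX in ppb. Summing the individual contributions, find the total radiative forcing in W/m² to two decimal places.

ΔF = 6.19 W/m²

CO₂: 5.78 × ln(680/278) = 5.78 × ln(2.44604) = 5.78 × 0.89447 = 5.1700 W/m².
CH₄: 0.036 × (√2877 − √734) = 0.036 × (53.6377 − 27.0924) = 0.036 × 26.5453 = 0.9556 W/m².
CFC-11: Δ = 255 − 3 = 252 ppt = 0.252 ppb; ΔF = 0.26 × 0.252 = 0.0655 W/m².
Total ΔF = 5.1700 + 0.9556 + 0.0655 = 6.1911 W/m².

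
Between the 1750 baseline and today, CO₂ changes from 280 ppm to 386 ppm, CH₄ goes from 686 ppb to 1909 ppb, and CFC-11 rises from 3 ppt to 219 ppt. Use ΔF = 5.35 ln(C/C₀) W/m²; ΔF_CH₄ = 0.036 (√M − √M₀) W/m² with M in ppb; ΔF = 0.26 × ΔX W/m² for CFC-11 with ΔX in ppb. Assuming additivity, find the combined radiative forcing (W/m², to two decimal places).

ΔF = 2.40 W/m²

CO₂: 5.35 × ln(386/280) = 5.35 × ln(1.37857) = 5.35 × 0.32105 = 1.7176 W/m².
CH₄: 0.036 × (√1909 − √686) = 0.036 × (43.6921 − 26.1916) = 0.036 × 17.5005 = 0.6300 W/m².
CFC-11: Δ = 219 − 3 = 216 ppt = 0.216 ppb; ΔF = 0.26 × 0.216 = 0.0562 W/m².
Total ΔF = 1.7176 + 0.6300 + 0.0562 = 2.4038 W/m².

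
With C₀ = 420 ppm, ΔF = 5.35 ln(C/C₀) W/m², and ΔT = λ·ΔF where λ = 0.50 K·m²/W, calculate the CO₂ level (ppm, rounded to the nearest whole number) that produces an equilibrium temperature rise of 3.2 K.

C ≈ 1389 ppm

Required forcing: ΔF = ΔT/λ = 3.2/0.50 = 6.4000 W/m².
Then ln(C/420) = ΔF/5.35 = 6.4000/5.35 = 1.19626.
So C = 420 × e^1.19626 = 420 × 3.30772 = 1389.24 ppm.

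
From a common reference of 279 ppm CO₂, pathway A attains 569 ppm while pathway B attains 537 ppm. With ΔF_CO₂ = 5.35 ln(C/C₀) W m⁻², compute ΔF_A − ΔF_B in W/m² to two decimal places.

ΔF_A = 5.35 ln(569/279) = 5.35 × 0.71267 = 3.8128 W/m².
ΔF_B = 5.35 ln(537/279) = 5.35 × 0.65479 = 3.5031 W/m².
Difference: 3.8128 − 3.5031 = 0.3097 W/m².

ΔF_A − ΔF_B = 0.31 W/m²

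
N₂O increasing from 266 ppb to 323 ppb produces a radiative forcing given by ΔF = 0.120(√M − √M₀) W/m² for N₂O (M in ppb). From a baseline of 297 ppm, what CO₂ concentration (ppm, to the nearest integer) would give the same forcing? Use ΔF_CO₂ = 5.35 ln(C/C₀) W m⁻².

C ≈ 308 ppm

N₂O forcing: 0.120 × (√323 − √266) = 0.120 × (17.9722 − 16.3095) = 0.120 × 1.6627 = 0.19952 W/m².
Set 5.35 ln(C/297) = 0.19952: ln(C/297) = 0.19952/5.35 = 0.03729, so C = 297 × e^0.03729 = 297 × 1.03799 = 308.28 ppm.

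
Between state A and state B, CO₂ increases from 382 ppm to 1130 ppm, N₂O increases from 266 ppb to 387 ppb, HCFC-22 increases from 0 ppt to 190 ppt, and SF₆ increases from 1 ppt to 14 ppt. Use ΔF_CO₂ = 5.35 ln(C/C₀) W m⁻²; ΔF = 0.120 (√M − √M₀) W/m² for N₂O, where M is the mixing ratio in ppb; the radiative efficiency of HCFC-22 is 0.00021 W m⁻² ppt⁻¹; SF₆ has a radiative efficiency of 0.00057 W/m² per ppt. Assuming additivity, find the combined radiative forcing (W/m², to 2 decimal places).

ΔF = 6.25 W/m²

CO₂: 5.35 × ln(1130/382) = 5.35 × ln(2.95812) = 5.35 × 1.08455 = 5.8023 W/m².
N₂O: 0.120 × (√387 − √266) = 0.120 × (19.6723 − 16.3095) = 0.120 × 3.3628 = 0.4035 W/m².
HCFC-22: ΔF = 0.00021 × (190 − 0) = 0.00021 × 190 = 0.0399 W/m².
SF₆: ΔF = 0.00057 × (14 − 1) = 0.00057 × 13 = 0.0074 W/m².
Total ΔF = 5.8023 + 0.4035 + 0.0399 + 0.0074 = 6.2531 W/m².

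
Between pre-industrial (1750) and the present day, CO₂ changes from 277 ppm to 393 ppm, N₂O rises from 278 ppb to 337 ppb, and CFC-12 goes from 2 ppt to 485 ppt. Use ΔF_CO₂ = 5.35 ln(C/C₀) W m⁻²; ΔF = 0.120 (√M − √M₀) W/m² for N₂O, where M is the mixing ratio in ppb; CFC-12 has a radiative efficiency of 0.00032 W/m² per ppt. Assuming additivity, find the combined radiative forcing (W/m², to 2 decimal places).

ΔF = 2.23 W/m²

CO₂: 5.35 × ln(393/277) = 5.35 × ln(1.41877) = 5.35 × 0.34979 = 1.8714 W/m².
N₂O: 0.120 × (√337 − √278) = 0.120 × (18.3576 − 16.6733) = 0.120 × 1.6843 = 0.2021 W/m².
CFC-12: ΔF = 0.00032 × (485 − 2) = 0.00032 × 483 = 0.1546 W/m².
Total ΔF = 1.8714 + 0.2021 + 0.1546 = 2.2281 W/m².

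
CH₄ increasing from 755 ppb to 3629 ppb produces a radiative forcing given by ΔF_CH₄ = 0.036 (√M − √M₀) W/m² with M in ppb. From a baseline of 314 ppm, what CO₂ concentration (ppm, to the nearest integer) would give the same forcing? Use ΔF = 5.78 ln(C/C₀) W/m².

CH₄ forcing: 0.036 × (√3629 − √755) = 0.036 × (60.2412 − 27.4773) = 0.036 × 32.7639 = 1.17950 W/m².
Set 5.78 ln(C/314) = 1.17950: ln(C/314) = 1.17950/5.78 = 0.20407, so C = 314 × e^0.20407 = 314 × 1.22638 = 385.08 ppm.

C ≈ 385 ppm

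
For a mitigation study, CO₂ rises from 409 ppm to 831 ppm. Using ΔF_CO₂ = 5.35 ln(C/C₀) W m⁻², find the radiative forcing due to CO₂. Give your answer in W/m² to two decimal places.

ΔF = 3.79 W/m²

CO₂: 5.35 × ln(831/409) = 5.35 × ln(2.03178) = 5.35 × 0.70891 = 3.7927 W/m².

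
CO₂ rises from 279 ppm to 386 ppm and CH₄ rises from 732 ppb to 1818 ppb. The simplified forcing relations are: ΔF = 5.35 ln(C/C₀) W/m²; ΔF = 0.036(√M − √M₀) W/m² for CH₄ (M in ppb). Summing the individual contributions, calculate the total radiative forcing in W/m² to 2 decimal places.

CO₂: 5.35 × ln(386/279) = 5.35 × ln(1.38351) = 5.35 × 0.32462 = 1.7367 W/m².
CH₄: 0.036 × (√1818 − √732) = 0.036 × (42.6380 − 27.0555) = 0.036 × 15.5825 = 0.5610 W/m².
Total ΔF = 1.7367 + 0.5610 = 2.2977 W/m².

ΔF = 2.30 W/m²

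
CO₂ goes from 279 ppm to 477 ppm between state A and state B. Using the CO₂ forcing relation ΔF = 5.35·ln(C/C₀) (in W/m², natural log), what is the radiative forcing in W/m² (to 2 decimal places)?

CO₂ absorption bands are partially saturated, so forcing scales with the logarithm of the concentration ratio.
CO₂: 5.35 × ln(477/279) = 5.35 × ln(1.70968) = 5.35 × 0.53631 = 2.8693 W/m².

ΔF = 2.87 W/m²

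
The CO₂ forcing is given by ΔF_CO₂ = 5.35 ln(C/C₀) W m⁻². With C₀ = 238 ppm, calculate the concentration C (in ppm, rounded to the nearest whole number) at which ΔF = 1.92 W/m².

Set 5.35 ln(C/238) = 1.92, so ln(C/238) = 1.92/5.35 = 0.35888.
Then C/238 = e^0.35888 = 1.43172, giving C = 238 × 1.43172 = 340.75 ppm.

C ≈ 341 ppm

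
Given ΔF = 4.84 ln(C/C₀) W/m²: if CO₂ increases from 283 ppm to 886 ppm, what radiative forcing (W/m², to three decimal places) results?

ΔF = 5.524 W/m²

CO₂ absorption bands are partially saturated, so forcing scales with the logarithm of the concentration ratio.
CO₂: 4.84 × ln(886/283) = 4.84 × ln(3.13074) = 4.84 × 1.14127 = 5.5237 W/m².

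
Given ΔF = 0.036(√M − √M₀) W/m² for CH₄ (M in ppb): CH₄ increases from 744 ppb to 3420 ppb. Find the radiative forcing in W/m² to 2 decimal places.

CH₄: 0.036 × (√3420 − √744) = 0.036 × (58.4808 − 27.2764) = 0.036 × 31.2044 = 1.1234 W/m².

ΔF = 1.12 W/m²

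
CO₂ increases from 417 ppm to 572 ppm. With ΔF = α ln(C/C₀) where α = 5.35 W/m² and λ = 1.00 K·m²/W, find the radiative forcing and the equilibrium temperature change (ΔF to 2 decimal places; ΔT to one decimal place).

CO₂: 5.35 × ln(572/417) = 5.35 × ln(1.37170) = 5.35 × 0.31605 = 1.6909 W/m².
ΔT = λ ΔF = 1.00 × 1.69 = 1.6900 K.

ΔF = 1.69 W/m²; ΔT = 1.7 K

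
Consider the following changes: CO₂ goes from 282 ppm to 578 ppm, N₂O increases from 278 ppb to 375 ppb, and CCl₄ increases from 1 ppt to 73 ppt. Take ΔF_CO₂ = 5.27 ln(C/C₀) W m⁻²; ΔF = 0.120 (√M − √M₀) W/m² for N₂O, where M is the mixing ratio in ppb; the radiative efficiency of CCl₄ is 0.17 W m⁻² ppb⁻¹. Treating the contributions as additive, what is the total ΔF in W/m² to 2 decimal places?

CO₂: 5.27 × ln(578/282) = 5.27 × ln(2.04965) = 5.27 × 0.71767 = 3.7821 W/m².
N₂O: 0.120 × (√375 − √278) = 0.120 × (19.3649 − 16.6733) = 0.120 × 2.6916 = 0.3230 W/m².
CCl₄: Δ = 73 − 1 = 72 ppt = 0.072 ppb; ΔF = 0.17 × 0.072 = 0.0122 W/m².
Total ΔF = 3.7821 + 0.3230 + 0.0122 = 4.1173 W/m².

ΔF = 4.12 W/m²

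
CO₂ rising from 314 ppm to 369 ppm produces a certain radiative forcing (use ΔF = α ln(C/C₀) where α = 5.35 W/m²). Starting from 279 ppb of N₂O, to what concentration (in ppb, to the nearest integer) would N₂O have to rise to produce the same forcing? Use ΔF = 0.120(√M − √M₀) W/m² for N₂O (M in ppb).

CO₂ forcing: 5.35 × ln(369/314) = 5.35 × 0.161404 = 0.86351 W/m².
Set 0.120(√M − √279) = 0.86351: √M = 0.86351/0.120 + √279 = 7.1959 + 16.7033 = 23.8992.
M = (23.8992)² = 571.17 ppb.

M ≈ 571 ppb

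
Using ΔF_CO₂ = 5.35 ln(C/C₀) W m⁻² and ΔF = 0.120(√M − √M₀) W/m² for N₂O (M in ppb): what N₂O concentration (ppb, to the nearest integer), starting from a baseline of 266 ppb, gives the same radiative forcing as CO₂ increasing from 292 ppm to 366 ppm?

M ≈ 696 ppb

CO₂ forcing: 5.35 × ln(366/292) = 5.35 × 0.225880 = 1.20846 W/m².
Set 0.120(√M − √266) = 1.20846: √M = 1.20846/0.120 + √266 = 10.0705 + 16.3095 = 26.3800.
M = (26.3800)² = 695.90 ppb.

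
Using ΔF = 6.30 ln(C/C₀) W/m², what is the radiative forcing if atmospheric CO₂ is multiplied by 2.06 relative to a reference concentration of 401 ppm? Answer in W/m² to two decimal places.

ΔF = 4.55 W/m²

Because the forcing depends only on the ratio C/C₀, the initial concentration does not enter.
ΔF = 6.30 × ln(2.06) = 6.30 × 0.72271 = 4.5531 W/m².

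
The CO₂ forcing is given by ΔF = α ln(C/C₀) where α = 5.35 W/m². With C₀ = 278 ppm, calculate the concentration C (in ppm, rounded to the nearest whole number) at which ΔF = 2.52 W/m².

C ≈ 445 ppm

Set 5.35 ln(C/278) = 2.52, so ln(C/278) = 2.52/5.35 = 0.47103.
Then C/278 = e^0.47103 = 1.60164, giving C = 278 × 1.60164 = 445.26 ppm.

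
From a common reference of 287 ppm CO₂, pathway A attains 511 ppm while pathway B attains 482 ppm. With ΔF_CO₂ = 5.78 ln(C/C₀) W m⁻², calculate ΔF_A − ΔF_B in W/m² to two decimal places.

ΔF_A − ΔF_B = 0.34 W/m²

ΔF_A = 5.78 ln(511/287) = 5.78 × 0.57689 = 3.3344 W/m².
ΔF_B = 5.78 ln(482/287) = 5.78 × 0.51846 = 2.9967 W/m².
Difference: 3.3344 − 2.9967 = 0.3377 W/m².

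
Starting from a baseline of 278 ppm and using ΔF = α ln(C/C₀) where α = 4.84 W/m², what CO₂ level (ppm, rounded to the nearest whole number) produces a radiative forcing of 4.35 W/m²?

C ≈ 683 ppm

Set 4.84 ln(C/278) = 4.35, so ln(C/278) = 4.35/4.84 = 0.89876.
Then C/278 = e^0.89876 = 2.45656, giving C = 278 × 2.45656 = 682.92 ppm.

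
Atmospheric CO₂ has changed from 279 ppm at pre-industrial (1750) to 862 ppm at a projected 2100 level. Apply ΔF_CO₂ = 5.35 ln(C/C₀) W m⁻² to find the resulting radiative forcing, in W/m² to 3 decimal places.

ΔF = 6.035 W/m²

CO₂: 5.35 × ln(862/279) = 5.35 × ln(3.08961) = 5.35 × 1.12804 = 6.0350 W/m².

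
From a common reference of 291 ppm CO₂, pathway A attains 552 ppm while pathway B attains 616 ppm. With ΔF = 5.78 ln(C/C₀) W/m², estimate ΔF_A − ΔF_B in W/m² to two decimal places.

ΔF_A = 5.78 ln(552/291) = 5.78 × 0.64022 = 3.7005 W/m².
ΔF_B = 5.78 ln(616/291) = 5.78 × 0.74992 = 4.3345 W/m².
Difference: 3.7005 − 4.3345 = -0.6340 W/m².

ΔF_A − ΔF_B = -0.63 W/m²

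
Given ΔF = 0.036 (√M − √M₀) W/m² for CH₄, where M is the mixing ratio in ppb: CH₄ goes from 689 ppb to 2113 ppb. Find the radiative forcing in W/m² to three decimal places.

CH₄: 0.036 × (√2113 − √689) = 0.036 × (45.9674 − 26.2488) = 0.036 × 19.7186 = 0.7099 W/m².

ΔF = 0.710 W/m²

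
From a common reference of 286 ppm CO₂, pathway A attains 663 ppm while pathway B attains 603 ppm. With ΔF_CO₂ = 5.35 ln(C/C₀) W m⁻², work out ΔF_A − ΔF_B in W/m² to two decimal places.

ΔF_A = 5.35 ln(663/286) = 5.35 × 0.84078 = 4.4982 W/m².
ΔF_B = 5.35 ln(603/286) = 5.35 × 0.74593 = 3.9907 W/m².
Difference: 4.4982 − 3.9907 = 0.5075 W/m².
(Equivalently, ΔF_A − ΔF_B = 5.35 ln(663/603) = 5.35 × 0.09486 = 0.5075 W/m².)

ΔF_A − ΔF_B = 0.51 W/m²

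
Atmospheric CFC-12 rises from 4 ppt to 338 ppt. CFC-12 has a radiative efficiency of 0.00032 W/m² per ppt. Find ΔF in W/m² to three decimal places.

CFC-12: ΔF = 0.00032 × (338 − 4) = 0.00032 × 334 = 0.1069 W/m².

ΔF = 0.107 W/m²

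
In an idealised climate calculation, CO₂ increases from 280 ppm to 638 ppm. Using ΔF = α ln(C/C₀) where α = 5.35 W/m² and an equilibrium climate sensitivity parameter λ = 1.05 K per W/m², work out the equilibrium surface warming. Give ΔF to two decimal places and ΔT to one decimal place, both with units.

CO₂: 5.35 × ln(638/280) = 5.35 × ln(2.27857) = 5.35 × 0.82355 = 4.4060 W/m².
ΔT = λ ΔF = 1.05 × 4.41 = 4.6305 K.

ΔF = 4.41 W/m²; ΔT = 4.6 K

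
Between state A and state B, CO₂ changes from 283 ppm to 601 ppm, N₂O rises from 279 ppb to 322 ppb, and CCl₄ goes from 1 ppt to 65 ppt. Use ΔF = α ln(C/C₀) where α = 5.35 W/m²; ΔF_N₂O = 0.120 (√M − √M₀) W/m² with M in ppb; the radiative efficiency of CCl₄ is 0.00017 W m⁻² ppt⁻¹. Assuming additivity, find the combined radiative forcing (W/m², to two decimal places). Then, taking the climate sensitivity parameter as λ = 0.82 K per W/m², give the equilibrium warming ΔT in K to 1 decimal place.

ΔF = 4.19 W/m²; ΔT = 3.4 K

CO₂: 5.35 × ln(601/283) = 5.35 × ln(2.12367) = 5.35 × 0.75315 = 4.0294 W/m².
N₂O: 0.120 × (√322 − √279) = 0.120 × (17.9444 − 16.7033) = 0.120 × 1.2411 = 0.1489 W/m².
CCl₄: ΔF = 0.00017 × (65 − 1) = 0.00017 × 64 = 0.0109 W/m².
Total ΔF = 4.0294 + 0.1489 + 0.0109 = 4.1892 W/m².
ΔT = λ ΔF = 0.82 × 4.19 = 3.4358 K.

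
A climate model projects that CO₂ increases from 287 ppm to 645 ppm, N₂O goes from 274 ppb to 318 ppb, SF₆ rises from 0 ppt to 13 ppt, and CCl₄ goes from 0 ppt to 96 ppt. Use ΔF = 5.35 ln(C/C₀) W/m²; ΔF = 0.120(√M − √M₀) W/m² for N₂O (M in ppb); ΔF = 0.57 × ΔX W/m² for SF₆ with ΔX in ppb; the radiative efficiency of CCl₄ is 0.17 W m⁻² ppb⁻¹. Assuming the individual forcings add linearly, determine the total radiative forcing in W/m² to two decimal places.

CO₂: 5.35 × ln(645/287) = 5.35 × ln(2.24739) = 5.35 × 0.80977 = 4.3323 W/m².
N₂O: 0.120 × (√318 − √274) = 0.120 × (17.8326 − 16.5529) = 0.120 × 1.2797 = 0.1536 W/m².
SF₆: Δ = 13 − 0 = 13 ppt = 0.013 ppb; ΔF = 0.57 × 0.013 = 0.0074 W/m².
CCl₄: Δ = 96 − 0 = 96 ppt = 0.096 ppb; ΔF = 0.17 × 0.096 = 0.0163 W/m².
Total ΔF = 4.3323 + 0.1536 + 0.0074 + 0.0163 = 4.5096 W/m².

ΔF = 4.51 W/m²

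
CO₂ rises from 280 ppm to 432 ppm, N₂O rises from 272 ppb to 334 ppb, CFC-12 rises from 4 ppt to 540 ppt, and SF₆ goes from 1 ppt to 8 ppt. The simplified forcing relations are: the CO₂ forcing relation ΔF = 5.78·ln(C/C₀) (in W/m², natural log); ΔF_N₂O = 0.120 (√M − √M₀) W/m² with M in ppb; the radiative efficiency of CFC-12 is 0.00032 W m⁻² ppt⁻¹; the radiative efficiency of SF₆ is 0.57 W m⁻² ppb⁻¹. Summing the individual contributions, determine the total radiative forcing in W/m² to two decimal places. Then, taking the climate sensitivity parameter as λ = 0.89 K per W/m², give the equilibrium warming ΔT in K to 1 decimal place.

CO₂: 5.78 × ln(432/280) = 5.78 × ln(1.54286) = 5.78 × 0.43364 = 2.5064 W/m².
N₂O: 0.120 × (√334 − √272) = 0.120 × (18.2757 − 16.4924) = 0.120 × 1.7833 = 0.2140 W/m².
CFC-12: ΔF = 0.00032 × (540 − 4) = 0.00032 × 536 = 0.1715 W/m².
SF₆: Δ = 8 − 1 = 7 ppt = 0.007 ppb; ΔF = 0.57 × 0.007 = 0.0040 W/m².
Total ΔF = 2.5064 + 0.2140 + 0.1715 + 0.0040 = 2.8959 W/m².
ΔT = λ ΔF = 0.89 × 2.90 = 2.5810 K.

ΔF = 2.90 W/m²; ΔT = 2.6 K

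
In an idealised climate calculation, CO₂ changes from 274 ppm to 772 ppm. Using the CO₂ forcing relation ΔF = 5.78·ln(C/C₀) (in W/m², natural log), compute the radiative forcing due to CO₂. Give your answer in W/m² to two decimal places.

ΔF = 5.99 W/m²

CO₂: 5.78 × ln(772/274) = 5.78 × ln(2.81752) = 5.78 × 1.03586 = 5.9873 W/m².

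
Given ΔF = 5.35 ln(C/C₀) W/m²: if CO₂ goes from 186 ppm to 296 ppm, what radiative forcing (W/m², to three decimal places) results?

ΔF = 2.486 W/m²

CO₂: 5.35 × ln(296/186) = 5.35 × ln(1.59140) = 5.35 × 0.46461 = 2.4857 W/m².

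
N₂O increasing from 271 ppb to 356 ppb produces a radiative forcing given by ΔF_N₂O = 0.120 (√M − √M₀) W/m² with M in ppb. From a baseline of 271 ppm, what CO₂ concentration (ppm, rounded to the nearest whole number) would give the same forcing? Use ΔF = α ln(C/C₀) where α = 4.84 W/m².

C ≈ 288 ppm

N₂O forcing: 0.120 × (√356 − √271) = 0.120 × (18.8680 − 16.4621) = 0.120 × 2.4059 = 0.28871 W/m².
Set 4.84 ln(C/271) = 0.28871: ln(C/271) = 0.28871/4.84 = 0.05965, so C = 271 × e^0.05965 = 271 × 1.06146 = 287.66 ppm.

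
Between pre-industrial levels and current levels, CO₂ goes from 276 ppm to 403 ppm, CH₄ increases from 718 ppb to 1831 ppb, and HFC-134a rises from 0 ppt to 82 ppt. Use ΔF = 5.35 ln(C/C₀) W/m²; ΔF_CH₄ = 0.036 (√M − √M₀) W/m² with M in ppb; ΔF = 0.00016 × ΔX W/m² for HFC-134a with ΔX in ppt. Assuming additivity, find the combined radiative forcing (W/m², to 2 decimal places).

CO₂: 5.35 × ln(403/276) = 5.35 × ln(1.46014) = 5.35 × 0.37853 = 2.0251 W/m².
CH₄: 0.036 × (√1831 − √718) = 0.036 × (42.7902 − 26.7955) = 0.036 × 15.9947 = 0.5758 W/m².
HFC-134a: ΔF = 0.00016 × (82 − 0) = 0.00016 × 82 = 0.0131 W/m².
Total ΔF = 2.0251 + 0.5758 + 0.0131 = 2.6140 W/m².

ΔF = 2.61 W/m²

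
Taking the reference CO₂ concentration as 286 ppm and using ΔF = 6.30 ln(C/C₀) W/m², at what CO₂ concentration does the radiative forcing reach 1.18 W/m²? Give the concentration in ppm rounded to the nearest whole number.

Set 6.30 ln(C/286) = 1.18, so ln(C/286) = 1.18/6.30 = 0.18730.
Then C/286 = e^0.18730 = 1.20599, giving C = 286 × 1.20599 = 344.91 ppm.

C ≈ 345 ppm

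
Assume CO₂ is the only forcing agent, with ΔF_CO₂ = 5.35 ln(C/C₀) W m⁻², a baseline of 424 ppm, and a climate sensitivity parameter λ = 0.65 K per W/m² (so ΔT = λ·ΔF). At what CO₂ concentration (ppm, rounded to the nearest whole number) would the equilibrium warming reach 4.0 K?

Required forcing: ΔF = ΔT/λ = 4.0/0.65 = 6.1538 W/m².
Then ln(C/424) = ΔF/5.35 = 6.1538/5.35 = 1.15024.
So C = 424 × e^1.15024 = 424 × 3.15895 = 1339.39 ppm.

C ≈ 1339 ppm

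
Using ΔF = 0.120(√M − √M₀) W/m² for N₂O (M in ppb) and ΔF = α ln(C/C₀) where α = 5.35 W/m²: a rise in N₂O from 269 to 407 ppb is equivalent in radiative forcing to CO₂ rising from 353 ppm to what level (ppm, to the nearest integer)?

C ≈ 384 ppm

N₂O forcing: 0.120 × (√407 − √269) = 0.120 × (20.1742 − 16.4012) = 0.120 × 3.7730 = 0.45276 W/m².
Set 5.35 ln(C/353) = 0.45276: ln(C/353) = 0.45276/5.35 = 0.08463, so C = 353 × e^0.08463 = 353 × 1.08831 = 384.17 ppm.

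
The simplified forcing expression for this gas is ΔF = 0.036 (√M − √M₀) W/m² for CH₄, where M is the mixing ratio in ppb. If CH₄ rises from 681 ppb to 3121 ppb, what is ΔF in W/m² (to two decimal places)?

ΔF = 1.07 W/m²

CH₄: 0.036 × (√3121 − √681) = 0.036 × (55.8659 − 26.0960) = 0.036 × 29.7699 = 1.0717 W/m².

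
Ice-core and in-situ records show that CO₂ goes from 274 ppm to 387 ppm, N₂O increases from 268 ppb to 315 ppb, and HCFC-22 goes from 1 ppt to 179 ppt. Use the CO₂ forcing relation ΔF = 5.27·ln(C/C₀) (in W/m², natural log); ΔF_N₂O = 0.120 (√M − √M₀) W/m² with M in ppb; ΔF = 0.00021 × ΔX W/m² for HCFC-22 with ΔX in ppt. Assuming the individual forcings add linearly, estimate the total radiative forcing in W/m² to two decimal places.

ΔF = 2.02 W/m²

CO₂: 5.27 × ln(387/274) = 5.27 × ln(1.41241) = 5.27 × 0.34530 = 1.8197 W/m².
N₂O: 0.120 × (√315 − √268) = 0.120 × (17.7482 − 16.3707) = 0.120 × 1.3775 = 0.1653 W/m².
HCFC-22: ΔF = 0.00021 × (179 − 1) = 0.00021 × 178 = 0.0374 W/m².
Total ΔF = 1.8197 + 0.1653 + 0.0374 = 2.0224 W/m².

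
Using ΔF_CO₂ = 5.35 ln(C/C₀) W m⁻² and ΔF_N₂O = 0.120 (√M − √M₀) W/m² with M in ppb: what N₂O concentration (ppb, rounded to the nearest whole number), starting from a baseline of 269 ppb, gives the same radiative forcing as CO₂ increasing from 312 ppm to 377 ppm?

CO₂ forcing: 5.35 × ln(377/312) = 5.35 × 0.189242 = 1.01244 W/m².
Set 0.120(√M − √269) = 1.01244: √M = 1.01244/0.120 + √269 = 8.4370 + 16.4012 = 24.8382.
M = (24.8382)² = 616.94 ppb.

M ≈ 617 ppb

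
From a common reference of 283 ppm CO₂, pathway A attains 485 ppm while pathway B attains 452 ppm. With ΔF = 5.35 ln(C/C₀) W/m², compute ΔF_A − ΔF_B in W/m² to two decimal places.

ΔF_A − ΔF_B = 0.38 W/m²

ΔF_A = 5.35 ln(485/283) = 5.35 × 0.53870 = 2.8820 W/m².
ΔF_B = 5.35 ln(452/283) = 5.35 × 0.46824 = 2.5051 W/m².
Difference: 2.8820 − 2.5051 = 0.3769 W/m².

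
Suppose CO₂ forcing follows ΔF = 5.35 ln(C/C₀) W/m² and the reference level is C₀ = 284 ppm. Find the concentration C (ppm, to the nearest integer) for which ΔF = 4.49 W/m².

Set 5.35 ln(C/284) = 4.49, so ln(C/284) = 4.49/5.35 = 0.83925.
Then C/284 = e^0.83925 = 2.31463, giving C = 284 × 2.31463 = 657.35 ppm.

C ≈ 657 ppm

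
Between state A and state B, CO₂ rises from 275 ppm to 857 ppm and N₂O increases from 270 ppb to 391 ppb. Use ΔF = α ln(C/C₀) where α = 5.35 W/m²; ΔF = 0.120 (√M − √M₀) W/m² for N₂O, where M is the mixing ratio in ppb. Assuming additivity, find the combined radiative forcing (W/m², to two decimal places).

CO₂: 5.35 × ln(857/275) = 5.35 × ln(3.11636) = 5.35 × 1.13667 = 6.0812 W/m².
N₂O: 0.120 × (√391 − √270) = 0.120 × (19.7737 − 16.4317) = 0.120 × 3.3420 = 0.4010 W/m².
Total ΔF = 6.0812 + 0.4010 = 6.4822 W/m².

ΔF = 6.48 W/m²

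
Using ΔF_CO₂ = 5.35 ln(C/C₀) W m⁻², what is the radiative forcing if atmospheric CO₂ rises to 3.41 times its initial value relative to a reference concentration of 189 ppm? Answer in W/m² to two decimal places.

ΔF = 6.56 W/m²

Because the forcing depends only on the ratio C/C₀, the initial concentration does not enter.
ΔF = 5.35 × ln(3.41) = 5.35 × 1.22671 = 6.5629 W/m².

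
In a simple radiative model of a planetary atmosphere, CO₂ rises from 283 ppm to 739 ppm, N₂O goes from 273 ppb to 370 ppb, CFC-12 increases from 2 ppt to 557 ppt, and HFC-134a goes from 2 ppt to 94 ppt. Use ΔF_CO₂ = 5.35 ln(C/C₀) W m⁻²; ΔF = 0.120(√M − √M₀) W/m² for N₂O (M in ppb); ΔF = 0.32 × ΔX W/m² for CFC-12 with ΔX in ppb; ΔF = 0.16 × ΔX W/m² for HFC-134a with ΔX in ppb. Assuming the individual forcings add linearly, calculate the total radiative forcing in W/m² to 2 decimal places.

CO₂: 5.35 × ln(739/283) = 5.35 × ln(2.61131) = 5.35 × 0.95985 = 5.1352 W/m².
N₂O: 0.120 × (√370 − √273) = 0.120 × (19.2354 − 16.5227) = 0.120 × 2.7127 = 0.3255 W/m².
CFC-12: Δ = 557 − 2 = 555 ppt = 0.555 ppb; ΔF = 0.32 × 0.555 = 0.1776 W/m².
HFC-134a: Δ = 94 − 2 = 92 ppt = 0.092 ppb; ΔF = 0.16 × 0.092 = 0.0147 W/m².
Total ΔF = 5.1352 + 0.3255 + 0.1776 + 0.0147 = 5.6530 W/m².

ΔF = 5.65 W/m²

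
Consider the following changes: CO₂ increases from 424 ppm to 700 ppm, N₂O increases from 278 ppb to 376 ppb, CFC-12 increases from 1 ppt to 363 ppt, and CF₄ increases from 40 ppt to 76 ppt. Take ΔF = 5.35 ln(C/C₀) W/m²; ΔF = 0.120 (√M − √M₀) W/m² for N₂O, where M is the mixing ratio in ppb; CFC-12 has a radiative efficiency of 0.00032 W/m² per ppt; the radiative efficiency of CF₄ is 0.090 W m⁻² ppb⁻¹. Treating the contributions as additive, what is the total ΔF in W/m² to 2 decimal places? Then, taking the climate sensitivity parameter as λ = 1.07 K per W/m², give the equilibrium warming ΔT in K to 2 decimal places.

CO₂: 5.35 × ln(700/424) = 5.35 × ln(1.65094) = 5.35 × 0.50134 = 2.6822 W/m².
N₂O: 0.120 × (√376 − √278) = 0.120 × (19.3907 − 16.6733) = 0.120 × 2.7174 = 0.3261 W/m².
CFC-12: ΔF = 0.00032 × (363 − 1) = 0.00032 × 362 = 0.1158 W/m².
CF₄: Δ = 76 − 40 = 36 ppt = 0.036 ppb; ΔF = 0.090 × 0.036 = 0.0032 W/m².
Total ΔF = 2.6822 + 0.3261 + 0.1158 + 0.0032 = 3.1273 W/m².
ΔT = λ ΔF = 1.07 × 3.13 = 3.3491 K.

ΔF = 3.13 W/m²; ΔT = 3.35 K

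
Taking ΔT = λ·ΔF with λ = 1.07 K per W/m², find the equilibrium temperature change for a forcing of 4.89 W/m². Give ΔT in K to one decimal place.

ΔT = 5.2 K

ΔT = λ ΔF = 1.07 × 4.89 = 5.2323 K.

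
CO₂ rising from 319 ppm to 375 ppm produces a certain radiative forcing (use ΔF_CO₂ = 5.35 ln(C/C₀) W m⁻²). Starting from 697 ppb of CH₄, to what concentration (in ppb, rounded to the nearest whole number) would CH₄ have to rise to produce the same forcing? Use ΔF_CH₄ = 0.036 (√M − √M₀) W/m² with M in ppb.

CO₂ forcing: 5.35 × ln(375/319) = 5.35 × 0.161735 = 0.86528 W/m².
Set 0.036(√M − √697) = 0.86528: √M = 0.86528/0.036 + √697 = 24.0356 + 26.4008 = 50.4364.
M = (50.4364)² = 2543.83 ppb.

M ≈ 2544 ppb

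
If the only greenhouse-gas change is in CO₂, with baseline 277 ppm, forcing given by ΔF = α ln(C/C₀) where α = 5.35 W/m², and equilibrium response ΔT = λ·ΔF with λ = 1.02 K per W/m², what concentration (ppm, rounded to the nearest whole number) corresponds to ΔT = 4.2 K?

C ≈ 598 ppm

Required forcing: ΔF = ΔT/λ = 4.2/1.02 = 4.1176 W/m².
Then ln(C/277) = ΔF/5.35 = 4.1176/5.35 = 0.76964.
So C = 277 × e^0.76964 = 277 × 2.15899 = 598.04 ppm.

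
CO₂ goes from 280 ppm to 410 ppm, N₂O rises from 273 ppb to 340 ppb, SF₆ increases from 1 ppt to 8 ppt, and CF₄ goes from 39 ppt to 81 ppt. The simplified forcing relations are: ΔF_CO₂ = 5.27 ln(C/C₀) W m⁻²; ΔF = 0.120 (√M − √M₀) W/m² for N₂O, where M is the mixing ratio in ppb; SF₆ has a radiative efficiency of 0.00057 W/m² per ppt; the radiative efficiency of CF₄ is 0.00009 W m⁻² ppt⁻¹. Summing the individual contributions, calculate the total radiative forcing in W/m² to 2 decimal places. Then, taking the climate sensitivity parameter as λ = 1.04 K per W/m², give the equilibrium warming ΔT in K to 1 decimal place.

ΔF = 2.25 W/m²; ΔT = 2.3 K

CO₂: 5.27 × ln(410/280) = 5.27 × ln(1.46429) = 5.27 × 0.38137 = 2.0098 W/m².
N₂O: 0.120 × (√340 − √273) = 0.120 × (18.4391 − 16.5227) = 0.120 × 1.9164 = 0.2300 W/m².
SF₆: ΔF = 0.00057 × (8 − 1) = 0.00057 × 7 = 0.0040 W/m².
CF₄: ΔF = 0.00009 × (81 − 39) = 0.00009 × 42 = 0.0038 W/m².
Total ΔF = 2.0098 + 0.2300 + 0.0040 + 0.0038 = 2.2476 W/m².
ΔT = λ ΔF = 1.04 × 2.25 = 2.3400 K.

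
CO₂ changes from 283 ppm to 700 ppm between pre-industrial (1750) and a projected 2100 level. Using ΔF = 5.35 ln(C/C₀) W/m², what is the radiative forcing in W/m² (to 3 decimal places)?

ΔF = 4.845 W/m²

CO₂: 5.35 × ln(700/283) = 5.35 × ln(2.47350) = 5.35 × 0.90563 = 4.8451 W/m².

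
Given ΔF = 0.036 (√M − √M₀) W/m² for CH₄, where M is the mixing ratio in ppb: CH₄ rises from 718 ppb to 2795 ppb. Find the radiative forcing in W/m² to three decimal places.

CH₄: 0.036 × (√2795 − √718) = 0.036 × (52.8678 − 26.7955) = 0.036 × 26.0723 = 0.9386 W/m².

ΔF = 0.939 W/m²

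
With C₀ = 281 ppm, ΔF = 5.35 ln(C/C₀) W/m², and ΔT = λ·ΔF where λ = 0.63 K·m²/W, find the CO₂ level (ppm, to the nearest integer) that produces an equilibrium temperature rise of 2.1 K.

Required forcing: ΔF = ΔT/λ = 2.1/0.63 = 3.3333 W/m².
Then ln(C/281) = ΔF/5.35 = 3.3333/5.35 = 0.62305.
So C = 281 × e^0.62305 = 281 × 1.86461 = 523.96 ppm.

C ≈ 524 ppm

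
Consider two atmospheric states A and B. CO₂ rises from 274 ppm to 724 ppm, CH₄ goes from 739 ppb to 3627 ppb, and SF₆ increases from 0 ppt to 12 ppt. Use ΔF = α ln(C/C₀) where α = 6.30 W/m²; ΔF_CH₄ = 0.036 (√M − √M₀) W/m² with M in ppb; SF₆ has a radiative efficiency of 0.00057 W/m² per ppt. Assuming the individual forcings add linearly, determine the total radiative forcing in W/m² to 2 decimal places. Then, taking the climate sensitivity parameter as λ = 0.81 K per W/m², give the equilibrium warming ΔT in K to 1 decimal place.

CO₂: 6.30 × ln(724/274) = 6.30 × ln(2.64234) = 6.30 × 0.97166 = 6.1215 W/m².
CH₄: 0.036 × (√3627 − √739) = 0.036 × (60.2246 − 27.1846) = 0.036 × 33.0400 = 1.1894 W/m².
SF₆: ΔF = 0.00057 × (12 − 0) = 0.00057 × 12 = 0.0068 W/m².
Total ΔF = 6.1215 + 1.1894 + 0.0068 = 7.3177 W/m².
ΔT = λ ΔF = 0.81 × 7.32 = 5.9292 K.

ΔF = 7.32 W/m²; ΔT = 5.9 K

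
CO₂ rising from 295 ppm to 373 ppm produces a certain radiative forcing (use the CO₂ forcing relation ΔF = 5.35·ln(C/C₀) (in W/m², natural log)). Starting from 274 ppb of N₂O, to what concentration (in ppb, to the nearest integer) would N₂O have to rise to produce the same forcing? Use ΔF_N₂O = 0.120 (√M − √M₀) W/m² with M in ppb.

CO₂ forcing: 5.35 × ln(373/295) = 5.35 × 0.234603 = 1.25513 W/m².
Set 0.120(√M − √274) = 1.25513: √M = 1.25513/0.120 + √274 = 10.4594 + 16.5529 = 27.0123.
M = (27.0123)² = 729.66 ppb.

M ≈ 730 ppb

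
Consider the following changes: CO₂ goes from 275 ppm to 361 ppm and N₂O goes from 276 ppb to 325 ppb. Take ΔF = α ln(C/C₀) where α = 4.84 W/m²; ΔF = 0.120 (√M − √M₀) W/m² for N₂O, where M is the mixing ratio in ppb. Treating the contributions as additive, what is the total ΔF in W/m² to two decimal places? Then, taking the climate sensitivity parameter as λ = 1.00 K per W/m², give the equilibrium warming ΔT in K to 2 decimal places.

CO₂: 4.84 × ln(361/275) = 4.84 × ln(1.31273) = 4.84 × 0.27211 = 1.3170 W/m².
N₂O: 0.120 × (√325 − √276) = 0.120 × (18.0278 − 16.6132) = 0.120 × 1.4146 = 0.1698 W/m².
Total ΔF = 1.3170 + 0.1698 = 1.4868 W/m².
ΔT = λ ΔF = 1.00 × 1.49 = 1.4900 K.

ΔF = 1.49 W/m²; ΔT = 1.49 K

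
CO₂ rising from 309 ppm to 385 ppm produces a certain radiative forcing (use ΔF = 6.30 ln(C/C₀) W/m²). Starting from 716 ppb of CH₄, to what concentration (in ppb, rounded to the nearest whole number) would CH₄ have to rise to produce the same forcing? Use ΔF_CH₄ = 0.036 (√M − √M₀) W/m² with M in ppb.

CO₂ forcing: 6.30 × ln(385/309) = 6.30 × 0.219902 = 1.38538 W/m².
Set 0.036(√M − √716) = 1.38538: √M = 1.38538/0.036 + √716 = 38.4828 + 26.7582 = 65.2410.
M = (65.2410)² = 4256.39 ppb.

M ≈ 4256 ppb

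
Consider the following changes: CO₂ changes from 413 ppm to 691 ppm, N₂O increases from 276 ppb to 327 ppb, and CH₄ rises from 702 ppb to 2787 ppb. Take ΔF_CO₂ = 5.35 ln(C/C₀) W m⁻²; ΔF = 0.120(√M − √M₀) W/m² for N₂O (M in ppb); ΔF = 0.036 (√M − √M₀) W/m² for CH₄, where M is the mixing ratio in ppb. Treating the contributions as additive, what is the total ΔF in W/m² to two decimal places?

ΔF = 3.88 W/m²

CO₂: 5.35 × ln(691/413) = 5.35 × ln(1.67312) = 5.35 × 0.51469 = 2.7536 W/m².
N₂O: 0.120 × (√327 − √276) = 0.120 × (18.0831 − 16.6132) = 0.120 × 1.4699 = 0.1764 W/m².
CH₄: 0.036 × (√2787 − √702) = 0.036 × (52.7920 − 26.4953) = 0.036 × 26.2967 = 0.9467 W/m².
Total ΔF = 2.7536 + 0.1764 + 0.9467 = 3.8767 W/m².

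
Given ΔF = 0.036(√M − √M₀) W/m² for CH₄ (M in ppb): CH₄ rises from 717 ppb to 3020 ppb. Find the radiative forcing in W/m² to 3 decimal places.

ΔF = 1.014 W/m²

CH₄: 0.036 × (√3020 − √717) = 0.036 × (54.9545 − 26.7769) = 0.036 × 28.1776 = 1.0144 W/m².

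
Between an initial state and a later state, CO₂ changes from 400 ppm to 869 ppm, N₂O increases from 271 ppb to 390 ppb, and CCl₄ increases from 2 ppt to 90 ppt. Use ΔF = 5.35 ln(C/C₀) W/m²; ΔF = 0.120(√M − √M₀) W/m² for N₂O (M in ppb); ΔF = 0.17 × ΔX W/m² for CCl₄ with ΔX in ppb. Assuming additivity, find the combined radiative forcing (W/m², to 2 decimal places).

ΔF = 4.56 W/m²

CO₂: 5.35 × ln(869/400) = 5.35 × ln(2.17250) = 5.35 × 0.77588 = 4.1510 W/m².
N₂O: 0.120 × (√390 − √271) = 0.120 × (19.7484 − 16.4621) = 0.120 × 3.2863 = 0.3944 W/m².
CCl₄: Δ = 90 − 2 = 88 ppt = 0.088 ppb; ΔF = 0.17 × 0.088 = 0.0150 W/m².
Total ΔF = 4.1510 + 0.3944 + 0.0150 = 4.5604 W/m².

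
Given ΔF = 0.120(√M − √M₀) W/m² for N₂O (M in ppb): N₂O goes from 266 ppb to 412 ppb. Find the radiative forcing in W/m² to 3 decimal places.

ΔF = 0.479 W/m²

N₂O: 0.120 × (√412 − √266) = 0.120 × (20.2978 − 16.3095) = 0.120 × 3.9883 = 0.4786 W/m².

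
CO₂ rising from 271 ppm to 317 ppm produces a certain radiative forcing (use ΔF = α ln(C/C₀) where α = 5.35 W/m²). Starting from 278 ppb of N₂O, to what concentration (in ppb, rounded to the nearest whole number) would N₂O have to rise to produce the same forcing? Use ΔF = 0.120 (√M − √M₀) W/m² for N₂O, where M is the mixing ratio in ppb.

CO₂ forcing: 5.35 × ln(317/271) = 5.35 × 0.156783 = 0.83879 W/m².
Set 0.120(√M − √278) = 0.83879: √M = 0.83879/0.120 + √278 = 6.9899 + 16.6733 = 23.6632.
M = (23.6632)² = 559.95 ppb.

M ≈ 560 ppb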